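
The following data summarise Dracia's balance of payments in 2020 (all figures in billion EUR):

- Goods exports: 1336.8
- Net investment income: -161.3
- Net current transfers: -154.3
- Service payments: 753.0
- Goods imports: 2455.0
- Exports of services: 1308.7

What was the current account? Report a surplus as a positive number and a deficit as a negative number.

Goods balance = 1336.8 - 2455.0 = -1118.2
Services balance = 1308.7 - 753.0 = 555.7
Trade balance (goods + services) = -1118.2 + 555.7 = -562.5
Net primary income = -161.3
Net secondary income = -154.3
Current account = -562.5 + (-161.3) + (-154.3) = -878.1

-878.1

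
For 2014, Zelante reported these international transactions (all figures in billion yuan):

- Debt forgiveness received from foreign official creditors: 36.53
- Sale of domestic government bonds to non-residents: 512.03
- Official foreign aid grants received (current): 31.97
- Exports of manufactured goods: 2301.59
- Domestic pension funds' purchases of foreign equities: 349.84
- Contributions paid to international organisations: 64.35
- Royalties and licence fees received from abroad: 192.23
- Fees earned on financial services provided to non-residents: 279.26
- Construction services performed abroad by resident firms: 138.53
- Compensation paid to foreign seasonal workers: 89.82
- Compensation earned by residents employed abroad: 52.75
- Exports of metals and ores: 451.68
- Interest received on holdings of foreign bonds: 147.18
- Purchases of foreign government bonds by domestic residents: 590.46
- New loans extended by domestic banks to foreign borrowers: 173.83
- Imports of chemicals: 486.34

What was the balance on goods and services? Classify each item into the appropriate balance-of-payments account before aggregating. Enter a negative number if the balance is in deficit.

Goods: 2301.59 - 486.34 + 451.68 = 2266.93
Services: 192.23 + 279.26 + 138.53 = 610.02
Trade balance = 2266.93 + 610.02 = 2876.95
(Excluded from the trade balance — capital account: debt forgiveness received from foreign official creditors 36.53; financial account: sale of domestic government bonds to non-residents 512.03, domestic pension funds' purchases of foreign equities 349.84, purchases of foreign government bonds by domestic residents 590.46, new loans extended by domestic banks to foreign borrowers 173.83; secondary income: official foreign aid grants received (current) 31.97, contributions paid to international organisations 64.35; primary income: compensation paid to foreign seasonal workers 89.82, compensation earned by residents employed abroad 52.75, interest received on holdings of foreign bonds 147.18.)

2876.95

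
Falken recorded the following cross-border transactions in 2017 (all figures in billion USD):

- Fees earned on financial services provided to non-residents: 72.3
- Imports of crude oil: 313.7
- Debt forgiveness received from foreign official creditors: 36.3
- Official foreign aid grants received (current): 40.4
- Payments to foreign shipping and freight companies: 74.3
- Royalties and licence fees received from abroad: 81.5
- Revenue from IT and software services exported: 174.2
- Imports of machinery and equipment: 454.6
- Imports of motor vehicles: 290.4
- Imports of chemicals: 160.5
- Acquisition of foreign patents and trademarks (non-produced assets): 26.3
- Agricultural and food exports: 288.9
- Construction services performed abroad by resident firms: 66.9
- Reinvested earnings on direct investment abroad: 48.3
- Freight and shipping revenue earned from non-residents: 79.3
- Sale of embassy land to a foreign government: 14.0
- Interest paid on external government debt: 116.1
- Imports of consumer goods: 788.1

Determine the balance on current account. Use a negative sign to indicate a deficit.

-1345.9

Goods: -788.1 - 313.7 - 290.4 - 454.6 - 160.5 + 288.9 = -1718.4
Services: 174.2 + 66.9 + 81.5 - 74.3 + 72.3 + 79.3 = 399.9
Primary income: 48.3 - 116.1 = -67.8
Secondary income: 40.4
Current account = (-1718.4) + 399.9 + (-67.8) + 40.4 = -1345.9
(Excluded from the current account — capital account: debt forgiveness received from foreign official creditors 36.3, acquisition of foreign patents and trademarks (non-produced assets) 26.3, sale of embassy land to a foreign government 14.0.)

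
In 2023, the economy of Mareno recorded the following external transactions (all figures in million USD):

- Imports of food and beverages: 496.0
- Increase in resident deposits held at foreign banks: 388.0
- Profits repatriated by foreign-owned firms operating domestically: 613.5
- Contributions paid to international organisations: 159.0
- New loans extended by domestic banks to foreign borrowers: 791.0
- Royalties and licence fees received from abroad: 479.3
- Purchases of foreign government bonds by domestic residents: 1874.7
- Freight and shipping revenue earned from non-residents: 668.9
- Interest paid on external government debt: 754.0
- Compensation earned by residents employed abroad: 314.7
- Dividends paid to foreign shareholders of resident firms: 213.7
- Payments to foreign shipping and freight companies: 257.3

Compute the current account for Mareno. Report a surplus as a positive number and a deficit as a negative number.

-1030.6

Goods: -496.0
Services: 479.3 + 668.9 - 257.3 = 890.9
Primary income: -754.0 - 213.7 - 613.5 + 314.7 = -1266.5
Secondary income: -159.0
Current account = (-496.0) + 890.9 + (-1266.5) + (-159.0) = -1030.6
(Excluded from the current account — financial account: increase in resident deposits held at foreign banks 388.0, new loans extended by domestic banks to foreign borrowers 791.0, purchases of foreign government bonds by domestic residents 1874.7.)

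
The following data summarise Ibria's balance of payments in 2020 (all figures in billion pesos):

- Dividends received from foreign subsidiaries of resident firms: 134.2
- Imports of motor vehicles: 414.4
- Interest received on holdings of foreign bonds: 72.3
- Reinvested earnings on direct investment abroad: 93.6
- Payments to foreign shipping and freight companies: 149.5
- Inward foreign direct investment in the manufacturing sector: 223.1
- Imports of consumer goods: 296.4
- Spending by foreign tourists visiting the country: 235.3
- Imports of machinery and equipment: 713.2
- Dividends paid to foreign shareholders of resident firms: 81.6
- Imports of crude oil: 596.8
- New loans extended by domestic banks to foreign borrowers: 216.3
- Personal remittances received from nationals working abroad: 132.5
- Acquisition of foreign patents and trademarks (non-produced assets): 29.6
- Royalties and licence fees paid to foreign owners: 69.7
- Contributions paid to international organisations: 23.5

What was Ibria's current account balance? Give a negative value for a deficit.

-1677.2

Goods: -596.8 - 713.2 - 296.4 - 414.4 = -2020.8
Services: -149.5 + 235.3 - 69.7 = 16.1
Primary income: 134.2 + 72.3 + 93.6 - 81.6 = 218.5
Secondary income: -23.5 + 132.5 = 109.0
Current account = (-2020.8) + 16.1 + 218.5 + 109.0 = -1677.2
(Excluded from the current account — financial account: inward foreign direct investment in the manufacturing sector 223.1, new loans extended by domestic banks to foreign borrowers 216.3; capital account: acquisition of foreign patents and trademarks (non-produced assets) 29.6.)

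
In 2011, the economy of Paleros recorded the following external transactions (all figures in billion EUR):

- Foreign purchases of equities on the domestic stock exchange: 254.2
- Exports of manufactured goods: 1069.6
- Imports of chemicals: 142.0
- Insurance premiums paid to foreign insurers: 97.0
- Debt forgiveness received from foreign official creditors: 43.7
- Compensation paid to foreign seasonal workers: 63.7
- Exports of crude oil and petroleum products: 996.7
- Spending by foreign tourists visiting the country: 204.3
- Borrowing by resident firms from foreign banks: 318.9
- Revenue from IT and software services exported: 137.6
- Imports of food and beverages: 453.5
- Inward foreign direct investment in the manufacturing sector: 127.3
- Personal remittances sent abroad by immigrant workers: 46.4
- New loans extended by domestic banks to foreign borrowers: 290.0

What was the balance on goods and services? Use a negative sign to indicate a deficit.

1715.7

Goods: -453.5 + 996.7 + 1069.6 - 142.0 = 1470.8
Services: 204.3 + 137.6 - 97.0 = 244.9
Trade balance = 1470.8 + 244.9 = 1715.7
(Excluded from the trade balance — financial account: foreign purchases of equities on the domestic stock exchange 254.2, borrowing by resident firms from foreign banks 318.9, inward foreign direct investment in the manufacturing sector 127.3, new loans extended by domestic banks to foreign borrowers 290.0; capital account: debt forgiveness received from foreign official creditors 43.7; primary income: compensation paid to foreign seasonal workers 63.7; secondary income: personal remittances sent abroad by immigrant workers 46.4.)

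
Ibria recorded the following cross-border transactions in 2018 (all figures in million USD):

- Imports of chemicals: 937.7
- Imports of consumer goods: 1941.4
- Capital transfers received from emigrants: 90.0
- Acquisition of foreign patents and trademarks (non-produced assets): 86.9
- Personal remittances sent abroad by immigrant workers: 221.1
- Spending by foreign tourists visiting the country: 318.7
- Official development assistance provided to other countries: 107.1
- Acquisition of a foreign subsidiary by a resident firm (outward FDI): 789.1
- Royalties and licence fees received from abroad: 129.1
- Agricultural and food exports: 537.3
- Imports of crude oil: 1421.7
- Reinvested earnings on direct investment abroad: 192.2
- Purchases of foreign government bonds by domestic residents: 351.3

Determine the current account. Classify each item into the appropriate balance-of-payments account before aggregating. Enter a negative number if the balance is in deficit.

Goods: -1421.7 - 937.7 + 537.3 - 1941.4 = -3763.5
Services: 318.7 + 129.1 = 447.8
Primary income: 192.2
Secondary income: -107.1 - 221.1 = -328.2
Current account = (-3763.5) + 447.8 + 192.2 + (-328.2) = -3451.7
(Excluded from the current account — capital account: capital transfers received from emigrants 90.0, acquisition of foreign patents and trademarks (non-produced assets) 86.9; financial account: acquisition of a foreign subsidiary by a resident firm (outward FDI) 789.1, purchases of foreign government bonds by domestic residents 351.3.)

-3451.7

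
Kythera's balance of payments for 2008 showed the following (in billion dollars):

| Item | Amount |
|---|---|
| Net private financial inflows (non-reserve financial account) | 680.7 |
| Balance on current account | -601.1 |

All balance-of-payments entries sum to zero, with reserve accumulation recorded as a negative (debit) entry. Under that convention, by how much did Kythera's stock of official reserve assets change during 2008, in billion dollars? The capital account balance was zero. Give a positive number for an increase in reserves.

79.6

Official reserve transactions balance = -((-601.1) + 680.7) = -79.6
An accumulation of reserves is recorded as a debit (negative entry), so the change in the stock of reserves is the negative of that balance.
Change in official reserves = -(-79.6) = 79.6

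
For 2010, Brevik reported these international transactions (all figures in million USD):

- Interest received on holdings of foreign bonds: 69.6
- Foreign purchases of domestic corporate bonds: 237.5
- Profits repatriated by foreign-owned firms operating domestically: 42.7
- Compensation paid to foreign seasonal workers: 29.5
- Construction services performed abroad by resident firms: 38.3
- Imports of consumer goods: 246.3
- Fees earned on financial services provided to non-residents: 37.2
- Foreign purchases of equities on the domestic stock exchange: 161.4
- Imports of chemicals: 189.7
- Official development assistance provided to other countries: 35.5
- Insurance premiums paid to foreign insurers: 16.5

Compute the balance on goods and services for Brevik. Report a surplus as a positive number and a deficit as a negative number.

Goods: -189.7 - 246.3 = -436.0
Services: -16.5 + 38.3 + 37.2 = 59.0
Trade balance = -436.0 + 59.0 = -377.0
(Excluded from the trade balance — primary income: interest received on holdings of foreign bonds 69.6, profits repatriated by foreign-owned firms operating domestically 42.7, compensation paid to foreign seasonal workers 29.5; financial account: foreign purchases of domestic corporate bonds 237.5, foreign purchases of equities on the domestic stock exchange 161.4; secondary income: official development assistance provided to other countries 35.5.)

-377.0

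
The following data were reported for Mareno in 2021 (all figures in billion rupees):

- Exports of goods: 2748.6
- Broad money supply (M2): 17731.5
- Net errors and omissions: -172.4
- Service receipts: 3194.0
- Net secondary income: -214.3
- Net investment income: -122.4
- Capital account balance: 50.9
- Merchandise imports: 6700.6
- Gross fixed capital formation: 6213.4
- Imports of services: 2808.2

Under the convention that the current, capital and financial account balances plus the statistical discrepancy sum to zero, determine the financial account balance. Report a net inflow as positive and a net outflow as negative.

Goods balance = 2748.6 - 6700.6 = -3952.0
Services balance = 3194.0 - 2808.2 = 385.8
Trade balance (goods + services) = -3952.0 + 385.8 = -3566.2
Net primary income = -122.4
Net secondary income = -214.3
Current account = -3566.2 + (-122.4) + (-214.3) = -3902.9
Financial account = -(-3902.9 + 50.9 + (-172.4)) = 4024.4

4024.4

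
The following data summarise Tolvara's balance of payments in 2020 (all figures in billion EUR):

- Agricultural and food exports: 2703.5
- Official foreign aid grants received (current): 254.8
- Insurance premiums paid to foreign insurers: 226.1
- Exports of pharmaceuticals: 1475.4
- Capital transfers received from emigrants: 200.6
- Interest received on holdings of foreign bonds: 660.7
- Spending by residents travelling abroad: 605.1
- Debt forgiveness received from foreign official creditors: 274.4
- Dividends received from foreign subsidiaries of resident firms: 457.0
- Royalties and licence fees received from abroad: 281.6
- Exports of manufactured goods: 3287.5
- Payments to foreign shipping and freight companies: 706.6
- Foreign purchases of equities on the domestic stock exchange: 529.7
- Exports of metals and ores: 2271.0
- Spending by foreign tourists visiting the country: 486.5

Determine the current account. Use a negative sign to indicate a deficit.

Goods: 2703.5 + 1475.4 + 3287.5 + 2271.0 = 9737.4
Services: -605.1 - 706.6 + 281.6 + 486.5 - 226.1 = -769.7
Primary income: 457.0 + 660.7 = 1117.7
Secondary income: 254.8
Current account = 9737.4 + (-769.7) + 1117.7 + 254.8 = 10340.2
(Excluded from the current account — capital account: capital transfers received from emigrants 200.6, debt forgiveness received from foreign official creditors 274.4; financial account: foreign purchases of equities on the domestic stock exchange 529.7.)

10340.2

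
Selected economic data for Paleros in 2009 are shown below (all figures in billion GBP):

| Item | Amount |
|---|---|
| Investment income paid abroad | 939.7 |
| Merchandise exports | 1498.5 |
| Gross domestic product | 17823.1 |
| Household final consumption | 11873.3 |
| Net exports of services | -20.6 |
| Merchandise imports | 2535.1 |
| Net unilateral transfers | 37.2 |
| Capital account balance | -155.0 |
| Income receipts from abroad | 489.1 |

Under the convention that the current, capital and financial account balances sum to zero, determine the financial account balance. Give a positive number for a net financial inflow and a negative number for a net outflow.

1625.6

Goods balance = 1498.5 - 2535.1 = -1036.6
Services balance = -20.6
Trade balance (goods + services) = -1036.6 + (-20.6) = -1057.2
Net primary income = 489.1 - 939.7 = -450.6
Net secondary income = 37.2
Current account = -1057.2 + (-450.6) + 37.2 = -1470.6
Financial account = -(-1470.6 + (-155.0)) = 1625.6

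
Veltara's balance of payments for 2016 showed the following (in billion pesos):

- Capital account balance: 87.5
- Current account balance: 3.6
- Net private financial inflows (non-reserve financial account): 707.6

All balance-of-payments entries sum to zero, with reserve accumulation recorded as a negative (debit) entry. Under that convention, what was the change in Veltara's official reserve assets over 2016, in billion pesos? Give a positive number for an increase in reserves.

Official reserve transactions balance = -(3.6 + 87.5 + 707.6) = -798.7
An accumulation of reserves is recorded as a debit (negative entry), so the change in the stock of reserves is the negative of that balance.
Change in official reserves = -(-798.7) = 798.7

798.7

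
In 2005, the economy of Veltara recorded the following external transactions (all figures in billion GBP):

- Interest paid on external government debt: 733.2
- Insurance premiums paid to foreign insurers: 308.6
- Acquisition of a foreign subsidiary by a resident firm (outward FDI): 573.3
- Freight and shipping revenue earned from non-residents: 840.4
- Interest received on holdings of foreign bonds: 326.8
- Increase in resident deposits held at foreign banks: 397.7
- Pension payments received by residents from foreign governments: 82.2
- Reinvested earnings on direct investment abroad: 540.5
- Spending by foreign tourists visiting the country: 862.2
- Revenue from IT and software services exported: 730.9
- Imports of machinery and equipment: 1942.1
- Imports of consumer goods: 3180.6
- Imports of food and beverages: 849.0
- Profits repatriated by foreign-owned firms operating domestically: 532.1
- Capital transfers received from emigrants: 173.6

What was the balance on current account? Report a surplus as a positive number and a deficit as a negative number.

Goods: -849.0 - 1942.1 - 3180.6 = -5971.7
Services: 730.9 + 862.2 + 840.4 - 308.6 = 2124.9
Primary income: 540.5 - 733.2 - 532.1 + 326.8 = -398.0
Secondary income: 82.2
Current account = (-5971.7) + 2124.9 + (-398.0) + 82.2 = -4162.6
(Excluded from the current account — financial account: acquisition of a foreign subsidiary by a resident firm (outward FDI) 573.3, increase in resident deposits held at foreign banks 397.7; capital account: capital transfers received from emigrants 173.6.)

-4162.6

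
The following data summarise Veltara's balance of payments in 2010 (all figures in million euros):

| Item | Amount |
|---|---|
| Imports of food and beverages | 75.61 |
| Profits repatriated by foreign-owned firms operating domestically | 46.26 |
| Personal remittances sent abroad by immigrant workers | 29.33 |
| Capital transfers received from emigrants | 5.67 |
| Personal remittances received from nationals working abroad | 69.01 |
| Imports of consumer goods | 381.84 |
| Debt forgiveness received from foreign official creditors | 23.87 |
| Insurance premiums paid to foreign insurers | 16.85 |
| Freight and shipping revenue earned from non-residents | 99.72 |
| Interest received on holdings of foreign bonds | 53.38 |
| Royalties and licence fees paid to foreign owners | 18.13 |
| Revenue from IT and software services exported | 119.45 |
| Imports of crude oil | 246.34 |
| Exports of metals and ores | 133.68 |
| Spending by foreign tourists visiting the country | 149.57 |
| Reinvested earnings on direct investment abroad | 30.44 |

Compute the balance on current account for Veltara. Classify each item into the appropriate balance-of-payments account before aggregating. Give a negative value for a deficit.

-159.11

Goods: 133.68 - 381.84 - 246.34 - 75.61 = -570.11
Services: -16.85 + 119.45 + 99.72 - 18.13 + 149.57 = 333.76
Primary income: -46.26 + 53.38 + 30.44 = 37.56
Secondary income: 69.01 - 29.33 = 39.68
Current account = (-570.11) + 333.76 + 37.56 + 39.68 = -159.11
(Excluded from the current account — capital account: capital transfers received from emigrants 5.67, debt forgiveness received from foreign official creditors 23.87.)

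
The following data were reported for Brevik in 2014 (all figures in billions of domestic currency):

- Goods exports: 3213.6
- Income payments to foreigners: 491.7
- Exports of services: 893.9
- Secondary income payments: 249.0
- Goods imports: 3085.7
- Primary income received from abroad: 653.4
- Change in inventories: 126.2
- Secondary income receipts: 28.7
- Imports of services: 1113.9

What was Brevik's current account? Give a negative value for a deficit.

-150.7

Goods balance = 3213.6 - 3085.7 = 127.9
Services balance = 893.9 - 1113.9 = -220.0
Trade balance (goods + services) = 127.9 + (-220.0) = -92.1
Net primary income = 653.4 - 491.7 = 161.7
Net secondary income = 28.7 - 249.0 = -220.3
Current account = -92.1 + 161.7 + (-220.3) = -150.7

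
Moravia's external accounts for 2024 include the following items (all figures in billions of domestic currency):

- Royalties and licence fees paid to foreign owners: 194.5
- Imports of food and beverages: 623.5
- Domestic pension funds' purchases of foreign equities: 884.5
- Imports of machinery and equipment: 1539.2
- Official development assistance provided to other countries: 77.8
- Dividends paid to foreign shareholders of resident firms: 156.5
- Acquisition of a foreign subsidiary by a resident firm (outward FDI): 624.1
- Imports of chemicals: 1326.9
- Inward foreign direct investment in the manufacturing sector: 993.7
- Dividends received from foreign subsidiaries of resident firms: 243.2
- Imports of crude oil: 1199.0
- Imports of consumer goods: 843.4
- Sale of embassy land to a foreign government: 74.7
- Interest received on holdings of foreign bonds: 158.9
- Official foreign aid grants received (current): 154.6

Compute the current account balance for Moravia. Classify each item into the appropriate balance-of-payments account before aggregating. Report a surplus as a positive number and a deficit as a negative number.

Goods: -1326.9 - 843.4 - 623.5 - 1199.0 - 1539.2 = -5532.0
Services: -194.5
Primary income: 158.9 - 156.5 + 243.2 = 245.6
Secondary income: 154.6 - 77.8 = 76.8
Current account = (-5532.0) + (-194.5) + 245.6 + 76.8 = -5404.1
(Excluded from the current account — financial account: domestic pension funds' purchases of foreign equities 884.5, acquisition of a foreign subsidiary by a resident firm (outward FDI) 624.1, inward foreign direct investment in the manufacturing sector 993.7; capital account: sale of embassy land to a foreign government 74.7.)

-5404.1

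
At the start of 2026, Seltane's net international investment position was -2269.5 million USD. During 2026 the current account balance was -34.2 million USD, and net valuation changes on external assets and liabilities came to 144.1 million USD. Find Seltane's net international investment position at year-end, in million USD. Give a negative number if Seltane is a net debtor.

-2159.6

Change in NIIP = current account + net valuation change = -34.2 + 144.1 = 109.9
End-of-year NIIP = -2269.5 + 109.9 = -2159.6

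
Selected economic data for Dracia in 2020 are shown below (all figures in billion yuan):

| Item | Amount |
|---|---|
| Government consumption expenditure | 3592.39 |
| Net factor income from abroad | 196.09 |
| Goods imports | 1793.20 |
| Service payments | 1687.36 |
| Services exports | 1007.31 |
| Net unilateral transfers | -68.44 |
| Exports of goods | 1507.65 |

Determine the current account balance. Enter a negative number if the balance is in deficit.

-837.95

Goods balance = 1507.65 - 1793.20 = -285.55
Services balance = 1007.31 - 1687.36 = -680.05
Trade balance (goods + services) = -285.55 + (-680.05) = -965.60
Net primary income = 196.09
Net secondary income = -68.44
Current account = -965.60 + 196.09 + (-68.44) = -837.95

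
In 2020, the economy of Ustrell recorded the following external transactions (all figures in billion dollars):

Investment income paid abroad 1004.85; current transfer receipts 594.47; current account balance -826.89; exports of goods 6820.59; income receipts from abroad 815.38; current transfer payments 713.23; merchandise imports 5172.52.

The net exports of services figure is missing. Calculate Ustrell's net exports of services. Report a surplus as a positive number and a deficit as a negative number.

-2166.73

Current account = goods balance + services balance + net primary income + net secondary income
Sum of the known components = 1339.84
Net exports of services = CA - (known components) = -826.89 - 1339.84 = -2166.73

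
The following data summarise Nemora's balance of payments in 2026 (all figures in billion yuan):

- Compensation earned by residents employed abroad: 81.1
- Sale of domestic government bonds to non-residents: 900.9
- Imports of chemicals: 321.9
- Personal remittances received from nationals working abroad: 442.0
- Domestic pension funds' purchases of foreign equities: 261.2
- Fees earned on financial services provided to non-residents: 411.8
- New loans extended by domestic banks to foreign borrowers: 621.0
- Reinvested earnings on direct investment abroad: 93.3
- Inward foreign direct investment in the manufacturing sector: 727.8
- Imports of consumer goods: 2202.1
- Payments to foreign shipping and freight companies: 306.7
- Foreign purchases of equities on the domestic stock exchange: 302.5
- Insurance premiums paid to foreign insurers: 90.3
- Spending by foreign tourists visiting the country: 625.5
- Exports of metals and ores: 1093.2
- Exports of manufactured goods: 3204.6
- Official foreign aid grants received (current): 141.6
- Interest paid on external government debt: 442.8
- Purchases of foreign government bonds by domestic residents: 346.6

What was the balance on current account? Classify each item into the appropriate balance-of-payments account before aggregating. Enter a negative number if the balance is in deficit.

Goods: -2202.1 + 1093.2 + 3204.6 - 321.9 = 1773.8
Services: -306.7 - 90.3 + 625.5 + 411.8 = 640.3
Primary income: -442.8 + 81.1 + 93.3 = -268.4
Secondary income: 141.6 + 442.0 = 583.6
Current account = 1773.8 + 640.3 + (-268.4) + 583.6 = 2729.3
(Excluded from the current account — financial account: sale of domestic government bonds to non-residents 900.9, domestic pension funds' purchases of foreign equities 261.2, new loans extended by domestic banks to foreign borrowers 621.0, inward foreign direct investment in the manufacturing sector 727.8, foreign purchases of equities on the domestic stock exchange 302.5, purchases of foreign government bonds by domestic residents 346.6.)

2729.3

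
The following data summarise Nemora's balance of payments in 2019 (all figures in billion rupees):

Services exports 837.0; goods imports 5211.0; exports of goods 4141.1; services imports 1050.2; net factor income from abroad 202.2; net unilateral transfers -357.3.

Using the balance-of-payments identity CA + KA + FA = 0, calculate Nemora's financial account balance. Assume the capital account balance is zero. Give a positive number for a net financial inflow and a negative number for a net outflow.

1438.2

Goods balance = 4141.1 - 5211.0 = -1069.9
Services balance = 837.0 - 1050.2 = -213.2
Trade balance (goods + services) = -1069.9 + (-213.2) = -1283.1
Net primary income = 202.2
Net secondary income = -357.3
Current account = -1283.1 + 202.2 + (-357.3) = -1438.2
Financial account = -(-1438.2) = 1438.2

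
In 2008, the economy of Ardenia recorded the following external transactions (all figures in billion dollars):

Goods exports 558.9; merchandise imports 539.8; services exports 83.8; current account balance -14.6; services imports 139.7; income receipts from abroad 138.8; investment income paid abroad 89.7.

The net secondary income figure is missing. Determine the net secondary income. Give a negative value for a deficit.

-26.9

Current account = goods balance + services balance + net primary income + net secondary income
Sum of the known components = 12.3
Net secondary income = CA - (known components) = -14.6 - 12.3 = -26.9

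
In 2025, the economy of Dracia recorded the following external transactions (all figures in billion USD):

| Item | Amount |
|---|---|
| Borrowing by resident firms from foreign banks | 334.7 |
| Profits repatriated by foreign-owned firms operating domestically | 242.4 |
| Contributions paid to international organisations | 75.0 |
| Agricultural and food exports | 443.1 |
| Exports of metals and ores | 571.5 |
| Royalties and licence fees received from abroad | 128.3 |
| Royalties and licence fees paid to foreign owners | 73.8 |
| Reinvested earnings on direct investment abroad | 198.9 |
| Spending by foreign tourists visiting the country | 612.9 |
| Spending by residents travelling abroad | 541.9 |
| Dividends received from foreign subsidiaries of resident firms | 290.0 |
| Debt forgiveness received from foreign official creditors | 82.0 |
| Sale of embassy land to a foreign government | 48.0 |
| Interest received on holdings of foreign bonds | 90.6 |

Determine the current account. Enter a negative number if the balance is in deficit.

Goods: 571.5 + 443.1 = 1014.6
Services: -73.8 - 541.9 + 128.3 + 612.9 = 125.5
Primary income: 290.0 + 198.9 - 242.4 + 90.6 = 337.1
Secondary income: -75.0
Current account = 1014.6 + 125.5 + 337.1 + (-75.0) = 1402.2
(Excluded from the current account — financial account: borrowing by resident firms from foreign banks 334.7; capital account: debt forgiveness received from foreign official creditors 82.0, sale of embassy land to a foreign government 48.0.)

1402.2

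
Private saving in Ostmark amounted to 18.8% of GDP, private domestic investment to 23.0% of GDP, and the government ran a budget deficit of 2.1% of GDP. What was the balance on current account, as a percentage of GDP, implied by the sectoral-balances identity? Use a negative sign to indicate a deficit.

-6.3

By the sectoral-balances identity, CA = (S_private - I) + (T - G).
Private balance = 18.8 - 23.0 = -4.2
Government balance (T - G) = -2.1
CA = -4.2 + (-2.1) = -6.3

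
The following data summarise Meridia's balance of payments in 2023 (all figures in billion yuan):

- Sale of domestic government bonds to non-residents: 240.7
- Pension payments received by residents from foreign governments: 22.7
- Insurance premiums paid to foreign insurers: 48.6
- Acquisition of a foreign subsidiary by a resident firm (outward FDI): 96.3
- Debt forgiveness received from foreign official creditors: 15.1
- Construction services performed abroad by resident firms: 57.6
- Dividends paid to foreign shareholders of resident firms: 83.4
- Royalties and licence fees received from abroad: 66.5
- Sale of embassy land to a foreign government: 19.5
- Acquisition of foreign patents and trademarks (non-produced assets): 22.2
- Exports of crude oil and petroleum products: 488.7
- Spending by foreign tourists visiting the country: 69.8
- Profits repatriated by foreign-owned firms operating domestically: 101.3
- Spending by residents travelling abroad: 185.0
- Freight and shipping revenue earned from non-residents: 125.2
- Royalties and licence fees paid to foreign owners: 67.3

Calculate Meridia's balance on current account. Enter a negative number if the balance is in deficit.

Goods: 488.7
Services: 125.2 + 69.8 - 48.6 + 57.6 - 185.0 - 67.3 + 66.5 = 18.2
Primary income: -83.4 - 101.3 = -184.7
Secondary income: 22.7
Current account = 488.7 + 18.2 + (-184.7) + 22.7 = 344.9
(Excluded from the current account — financial account: sale of domestic government bonds to non-residents 240.7, acquisition of a foreign subsidiary by a resident firm (outward FDI) 96.3; capital account: debt forgiveness received from foreign official creditors 15.1, sale of embassy land to a foreign government 19.5, acquisition of foreign patents and trademarks (non-produced assets) 22.2.)

344.9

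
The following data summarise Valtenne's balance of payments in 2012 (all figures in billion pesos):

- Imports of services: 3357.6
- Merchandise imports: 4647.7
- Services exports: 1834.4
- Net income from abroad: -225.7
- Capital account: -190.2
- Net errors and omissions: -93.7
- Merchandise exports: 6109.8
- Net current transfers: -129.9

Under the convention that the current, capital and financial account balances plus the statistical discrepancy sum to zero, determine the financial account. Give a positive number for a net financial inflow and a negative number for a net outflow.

700.6

Goods balance = 6109.8 - 4647.7 = 1462.1
Services balance = 1834.4 - 3357.6 = -1523.2
Trade balance (goods + services) = 1462.1 + (-1523.2) = -61.1
Net primary income = -225.7
Net secondary income = -129.9
Current account = -61.1 + (-225.7) + (-129.9) = -416.7
Financial account = -(-416.7 + (-190.2) + (-93.7)) = 700.6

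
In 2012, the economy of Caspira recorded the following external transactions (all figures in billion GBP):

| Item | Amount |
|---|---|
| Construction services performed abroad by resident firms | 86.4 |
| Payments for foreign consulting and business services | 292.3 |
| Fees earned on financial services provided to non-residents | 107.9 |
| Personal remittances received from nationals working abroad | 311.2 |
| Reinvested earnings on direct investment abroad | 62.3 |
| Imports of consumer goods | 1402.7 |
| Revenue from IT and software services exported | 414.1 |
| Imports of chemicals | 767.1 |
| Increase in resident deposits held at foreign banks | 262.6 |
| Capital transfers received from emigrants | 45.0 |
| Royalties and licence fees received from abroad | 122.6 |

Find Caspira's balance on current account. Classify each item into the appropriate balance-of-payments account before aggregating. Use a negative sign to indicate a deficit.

Goods: -767.1 - 1402.7 = -2169.8
Services: 107.9 + 414.1 + 122.6 + 86.4 - 292.3 = 438.7
Primary income: 62.3
Secondary income: 311.2
Current account = (-2169.8) + 438.7 + 62.3 + 311.2 = -1357.6
(Excluded from the current account — financial account: increase in resident deposits held at foreign banks 262.6; capital account: capital transfers received from emigrants 45.0.)

-1357.6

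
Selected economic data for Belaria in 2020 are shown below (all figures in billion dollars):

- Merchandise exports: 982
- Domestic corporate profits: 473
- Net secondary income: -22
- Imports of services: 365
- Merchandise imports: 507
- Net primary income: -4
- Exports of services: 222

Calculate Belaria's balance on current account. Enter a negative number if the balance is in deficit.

306

Goods balance = 982 - 507 = 475
Services balance = 222 - 365 = -143
Trade balance (goods + services) = 475 + (-143) = 332
Net primary income = -4
Net secondary income = -22
Current account = 332 + (-4) + (-22) = 306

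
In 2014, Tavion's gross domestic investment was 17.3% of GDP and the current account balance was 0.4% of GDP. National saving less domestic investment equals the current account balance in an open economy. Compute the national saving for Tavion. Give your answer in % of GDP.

17.7

S - I = CA (net lending to the rest of the world).
S = I + CA = 17.3 + 0.4 = 17.7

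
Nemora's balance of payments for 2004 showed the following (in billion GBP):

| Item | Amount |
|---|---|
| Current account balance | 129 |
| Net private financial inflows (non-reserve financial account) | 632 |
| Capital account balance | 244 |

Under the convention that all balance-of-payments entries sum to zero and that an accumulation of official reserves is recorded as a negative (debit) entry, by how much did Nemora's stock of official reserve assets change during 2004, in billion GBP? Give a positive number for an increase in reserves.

Official reserve transactions balance = -(129 + 244 + 632) = -1005
An accumulation of reserves is recorded as a debit (negative entry), so the change in the stock of reserves is the negative of that balance.
Change in official reserves = -(-1005) = 1005

1005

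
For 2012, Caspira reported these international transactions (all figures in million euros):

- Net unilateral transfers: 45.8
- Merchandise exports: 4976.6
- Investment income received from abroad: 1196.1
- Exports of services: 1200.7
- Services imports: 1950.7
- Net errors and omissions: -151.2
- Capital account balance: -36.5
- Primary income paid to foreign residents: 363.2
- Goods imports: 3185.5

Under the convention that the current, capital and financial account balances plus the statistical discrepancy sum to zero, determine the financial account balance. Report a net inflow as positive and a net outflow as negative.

Goods balance = 4976.6 - 3185.5 = 1791.1
Services balance = 1200.7 - 1950.7 = -750.0
Trade balance (goods + services) = 1791.1 + (-750.0) = 1041.1
Net primary income = 1196.1 - 363.2 = 832.9
Net secondary income = 45.8
Current account = 1041.1 + 832.9 + 45.8 = 1919.8
Financial account = -(1919.8 + (-36.5) + (-151.2)) = -1732.1

-1732.1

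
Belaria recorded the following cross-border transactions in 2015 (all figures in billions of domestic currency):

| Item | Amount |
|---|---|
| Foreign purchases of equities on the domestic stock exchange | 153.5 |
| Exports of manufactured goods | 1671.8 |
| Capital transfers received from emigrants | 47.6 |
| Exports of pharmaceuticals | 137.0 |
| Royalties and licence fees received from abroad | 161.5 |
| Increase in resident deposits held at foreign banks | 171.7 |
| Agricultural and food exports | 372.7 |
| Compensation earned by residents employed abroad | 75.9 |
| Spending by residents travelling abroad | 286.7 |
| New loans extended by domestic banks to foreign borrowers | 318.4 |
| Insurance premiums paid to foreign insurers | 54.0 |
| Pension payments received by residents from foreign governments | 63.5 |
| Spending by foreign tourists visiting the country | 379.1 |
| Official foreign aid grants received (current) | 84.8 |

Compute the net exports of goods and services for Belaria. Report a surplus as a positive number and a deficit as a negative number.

Goods: 372.7 + 137.0 + 1671.8 = 2181.5
Services: 161.5 + 379.1 - 286.7 - 54.0 = 199.9
Trade balance = 2181.5 + 199.9 = 2381.4
(Excluded from the trade balance — financial account: foreign purchases of equities on the domestic stock exchange 153.5, increase in resident deposits held at foreign banks 171.7, new loans extended by domestic banks to foreign borrowers 318.4; capital account: capital transfers received from emigrants 47.6; primary income: compensation earned by residents employed abroad 75.9; secondary income: pension payments received by residents from foreign governments 63.5, official foreign aid grants received (current) 84.8.)

2381.4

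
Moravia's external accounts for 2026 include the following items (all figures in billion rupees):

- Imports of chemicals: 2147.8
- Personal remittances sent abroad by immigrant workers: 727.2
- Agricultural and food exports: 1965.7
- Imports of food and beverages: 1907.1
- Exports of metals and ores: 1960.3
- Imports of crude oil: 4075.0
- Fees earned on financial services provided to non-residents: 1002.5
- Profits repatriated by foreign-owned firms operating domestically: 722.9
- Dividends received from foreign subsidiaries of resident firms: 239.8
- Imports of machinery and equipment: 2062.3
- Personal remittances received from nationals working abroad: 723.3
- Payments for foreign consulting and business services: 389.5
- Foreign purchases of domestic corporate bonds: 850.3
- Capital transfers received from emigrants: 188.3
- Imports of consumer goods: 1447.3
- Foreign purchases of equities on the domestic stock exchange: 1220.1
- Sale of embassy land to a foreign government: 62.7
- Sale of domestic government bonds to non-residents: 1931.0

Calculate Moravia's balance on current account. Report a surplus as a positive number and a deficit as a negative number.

Goods: 1965.7 - 2147.8 - 2062.3 - 1447.3 + 1960.3 - 1907.1 - 4075.0 = -7713.5
Services: 1002.5 - 389.5 = 613.0
Primary income: 239.8 - 722.9 = -483.1
Secondary income: -727.2 + 723.3 = -3.9
Current account = (-7713.5) + 613.0 + (-483.1) + (-3.9) = -7587.5
(Excluded from the current account — financial account: foreign purchases of domestic corporate bonds 850.3, foreign purchases of equities on the domestic stock exchange 1220.1, sale of domestic government bonds to non-residents 1931.0; capital account: capital transfers received from emigrants 188.3, sale of embassy land to a foreign government 62.7.)

-7587.5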